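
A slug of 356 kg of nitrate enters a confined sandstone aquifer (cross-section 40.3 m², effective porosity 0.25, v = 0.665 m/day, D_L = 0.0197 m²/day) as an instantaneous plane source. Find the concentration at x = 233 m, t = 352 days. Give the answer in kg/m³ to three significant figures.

3.63 kg/m³

For an instantaneous plane source, C(x,t) = M/(n_e·A·√(4πDt)) · exp(−(x−vt)²/(4Dt)), with n_e·A the pore (flow) area.
Plume center vt = 0.665 × 352 = 234.08 m, so the well at 233 m is 1.08 m upgradient of the peak.
√(4πDt) = 9.335 m, giving peak height M/(n_e·A·√(4πDt)) = 356/(0.25 × 40.3 × 9.335) = 3.785 kg/m³.
(x−vt)²/(4Dt) = (-1.08)²/(4 × 0.0197 × 352) = 0.04205; exp(−0.04205) = 0.9588.
C = 3.785 × 0.9588 = 3.63 kg/m³.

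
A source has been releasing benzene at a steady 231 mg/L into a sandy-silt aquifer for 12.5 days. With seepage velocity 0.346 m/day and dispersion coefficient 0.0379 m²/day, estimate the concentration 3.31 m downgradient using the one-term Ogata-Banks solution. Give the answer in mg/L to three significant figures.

For a continuous step input, C/C₀ ≈ ½·erfc((x−vt)/(2√(Dt))).
vt = 0.346 × 12.5 = 4.325 m and 2√(Dt) = 2√(0.0379 × 12.5) = 1.377 m.
Argument (x−vt)/(2√(Dt)) = (3.31 − 4.325)/1.377 = -0.7371; ½·erfc(-0.7371) = 0.8514.
C = 231 × 0.8514 = 197 mg/L.

197 mg/L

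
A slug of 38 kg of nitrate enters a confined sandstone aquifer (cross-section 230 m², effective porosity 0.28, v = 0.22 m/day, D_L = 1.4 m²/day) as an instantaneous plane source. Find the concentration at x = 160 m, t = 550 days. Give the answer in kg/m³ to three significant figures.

0.00366 kg/m³

For an instantaneous plane source, C(x,t) = M/(n_e·A·√(4πDt)) · exp(−(x−vt)²/(4Dt)), with n_e·A the pore (flow) area.
Plume center vt = 0.22 × 550 = 121 m, so the well at 160 m is 39 m downgradient of the peak.
√(4πDt) = 98.37 m, giving peak height M/(n_e·A·√(4πDt)) = 38/(0.28 × 230 × 98.37) = 0.005998 kg/m³.
(x−vt)²/(4Dt) = (39)²/(4 × 1.4 × 550) = 0.4938; exp(−0.4938) = 0.6103.
C = 0.005998 × 0.6103 = 0.00366 kg/m³.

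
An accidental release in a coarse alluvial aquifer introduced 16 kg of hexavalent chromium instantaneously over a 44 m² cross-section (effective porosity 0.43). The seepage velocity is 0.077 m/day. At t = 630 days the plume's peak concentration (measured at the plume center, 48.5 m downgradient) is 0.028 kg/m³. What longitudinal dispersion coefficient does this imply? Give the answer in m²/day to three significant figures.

At the plume center C_max = M/(n_e·A·√(4πDt)), so D = M²/(4πt·(n_e·A·C_max)²).
n_e·A·C_max = 0.43 × 44 × 0.028 = 0.5298 kg/m.
D = 16²/(4π × 630 × 0.5298²) = 0.115 m²/day.

0.115 m²/day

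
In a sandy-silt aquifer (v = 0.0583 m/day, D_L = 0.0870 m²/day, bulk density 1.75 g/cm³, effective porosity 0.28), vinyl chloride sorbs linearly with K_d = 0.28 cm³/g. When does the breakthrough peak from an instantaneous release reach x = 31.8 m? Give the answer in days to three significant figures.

Retardation factor R = 1 + ρ_b·K_d/n = 1 + 1.75 × 0.28/0.28 = 2.750.
Sorption retards both mechanisms: v_R = v/R = 0.02120 m/day, D_R = D/R = 0.03164 m²/day.
Peak time from v_R²t² + 2D_R t − x² = 0: t = (√(D_R² + v_R²x²) − D_R)/v_R².
√(D_R² + v_R²x²) = √(0.03164² + 0.02120² × 31.8²) = 0.6749; v_R² = 0.0004494.
t = (0.6749 − 0.03164)/0.0004494 = 1430 days.

1430 days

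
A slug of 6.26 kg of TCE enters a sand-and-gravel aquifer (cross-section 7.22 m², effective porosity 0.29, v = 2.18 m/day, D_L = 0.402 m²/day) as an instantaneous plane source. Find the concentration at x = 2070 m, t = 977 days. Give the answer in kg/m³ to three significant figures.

For an instantaneous plane source, C(x,t) = M/(n_e·A·√(4πDt)) · exp(−(x−vt)²/(4Dt)), with n_e·A the pore (flow) area.
Plume center vt = 2.18 × 977 = 2129.86 m, so the well at 2070 m is 59.86 m upgradient of the peak.
√(4πDt) = 70.25 m, giving peak height M/(n_e·A·√(4πDt)) = 6.26/(0.29 × 7.22 × 70.25) = 0.04256 kg/m³.
(x−vt)²/(4Dt) = (-59.86)²/(4 × 0.402 × 977) = 2.281; exp(−2.281) = 0.1022.
C = 0.04256 × 0.1022 = 0.00435 kg/m³.

0.00435 kg/m³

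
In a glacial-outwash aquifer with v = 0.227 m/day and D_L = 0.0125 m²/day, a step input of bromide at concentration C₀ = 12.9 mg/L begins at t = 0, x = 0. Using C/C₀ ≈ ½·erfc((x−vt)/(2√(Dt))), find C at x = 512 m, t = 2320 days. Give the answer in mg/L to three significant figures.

For a continuous step input, C/C₀ ≈ ½·erfc((x−vt)/(2√(Dt))).
vt = 0.227 × 2320 = 526.64 m and 2√(Dt) = 2√(0.0125 × 2320) = 10.77 m.
Argument (x−vt)/(2√(Dt)) = (512 − 526.64)/10.77 = -1.359; ½·erfc(-1.359) = 0.9727.
C = 12.9 × 0.9727 = 12.5 mg/L.

12.5 mg/L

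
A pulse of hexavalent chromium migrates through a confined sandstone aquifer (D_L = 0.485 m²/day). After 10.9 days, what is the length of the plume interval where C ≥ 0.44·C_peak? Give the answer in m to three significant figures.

8.33 m

The plume is Gaussian with σ = √(2Dt) = √(2 × 0.485 × 10.9) = 3.252 m.
C/C_peak = exp(−Δx²/(2σ²)) = 0.44 ⇒ Δx = σ·√(−2 ln 0.44) = 3.252 × 1.281 = 4.166 m.
Width = 2Δx = 8.33 m.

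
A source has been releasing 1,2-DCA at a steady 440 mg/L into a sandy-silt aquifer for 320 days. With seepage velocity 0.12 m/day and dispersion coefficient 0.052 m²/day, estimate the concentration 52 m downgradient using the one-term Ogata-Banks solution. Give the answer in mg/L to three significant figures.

4.05 mg/L

For a continuous step input, C/C₀ ≈ ½·erfc((x−vt)/(2√(Dt))).
vt = 0.12 × 320 = 38.4 m and 2√(Dt) = 2√(0.052 × 320) = 8.158 m.
Argument (x−vt)/(2√(Dt)) = (52 − 38.4)/8.158 = 1.667; ½·erfc(1.667) = 0.009199.
C = 440 × 0.009199 = 4.05 mg/L.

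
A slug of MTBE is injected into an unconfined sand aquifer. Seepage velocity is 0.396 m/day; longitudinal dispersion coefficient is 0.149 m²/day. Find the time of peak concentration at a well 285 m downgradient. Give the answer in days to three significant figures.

For the 1D instantaneous-source solution, setting ∂C/∂t = 0 at fixed x gives v²t² + 2Dt − x² = 0, so t = (√(D² + v²x²) − D)/v².
√(D² + v²x²) = √(0.149² + 0.396² × 285²) = 112.9; v² = 0.156816.
t = (112.9 − 0.149)/0.156816 = 719 days (vs. the pure-advection estimate x/v = 720 d).

719 days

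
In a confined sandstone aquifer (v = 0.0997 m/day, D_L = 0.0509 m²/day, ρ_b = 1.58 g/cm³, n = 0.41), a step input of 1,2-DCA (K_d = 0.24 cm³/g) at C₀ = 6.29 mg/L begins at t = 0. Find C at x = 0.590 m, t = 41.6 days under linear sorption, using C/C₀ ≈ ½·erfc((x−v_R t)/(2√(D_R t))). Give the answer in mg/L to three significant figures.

5.37 mg/L

Retardation factor R = 1 + ρ_b·K_d/n = 1 + 1.58 × 0.24/0.41 = 1.925.
Sorption retards both mechanisms: v_R = v/R = 0.05179 m/day, D_R = D/R = 0.02644 m²/day.
v_R·t = 0.05179 × 41.6 = 2.154464 m; 2√(D_R t) = 2.098 m; argument = (0.590 − 2.154464)/2.098 = -0.7457.
C = C₀ × ½·erfc(-0.7457) = 6.29 × 0.8542 = 5.37 mg/L.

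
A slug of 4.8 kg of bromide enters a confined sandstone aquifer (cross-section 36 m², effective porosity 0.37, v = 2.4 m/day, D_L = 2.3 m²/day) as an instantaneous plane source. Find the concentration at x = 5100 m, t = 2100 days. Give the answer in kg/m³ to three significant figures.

For an instantaneous plane source, C(x,t) = M/(n_e·A·√(4πDt)) · exp(−(x−vt)²/(4Dt)), with n_e·A the pore (flow) area.
Plume center vt = 2.4 × 2100 = 5040 m, so the well at 5100 m is 60 m downgradient of the peak.
√(4πDt) = 246.4 m, giving peak height M/(n_e·A·√(4πDt)) = 4.8/(0.37 × 36 × 246.4) = 0.001463 kg/m³.
(x−vt)²/(4Dt) = (60)²/(4 × 2.3 × 2100) = 0.1863; exp(−0.1863) = 0.8300.
C = 0.001463 × 0.8300 = 0.00121 kg/m³.

0.00121 kg/m³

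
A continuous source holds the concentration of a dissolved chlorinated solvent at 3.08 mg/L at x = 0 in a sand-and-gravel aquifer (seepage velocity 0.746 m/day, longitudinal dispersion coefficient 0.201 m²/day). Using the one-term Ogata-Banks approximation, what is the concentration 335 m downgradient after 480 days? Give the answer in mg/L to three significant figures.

2.93 mg/L

For a continuous step input, C/C₀ ≈ ½·erfc((x−vt)/(2√(Dt))).
vt = 0.746 × 480 = 358.08 m and 2√(Dt) = 2√(0.201 × 480) = 19.64 m.
Argument (x−vt)/(2√(Dt)) = (335 − 358.08)/19.64 = -1.175; ½·erfc(-1.175) = 0.9517.
C = 3.08 × 0.9517 = 2.93 mg/L.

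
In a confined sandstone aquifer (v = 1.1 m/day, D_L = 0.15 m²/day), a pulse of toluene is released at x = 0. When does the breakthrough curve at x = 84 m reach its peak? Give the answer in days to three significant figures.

For the 1D instantaneous-source solution, setting ∂C/∂t = 0 at fixed x gives v²t² + 2Dt − x² = 0, so t = (√(D² + v²x²) − D)/v².
√(D² + v²x²) = √(0.15² + 1.1² × 84²) = 92.40; v² = 1.21.
t = (92.40 − 0.15)/1.21 = 76.2 days (vs. the pure-advection estimate x/v = 76.4 d).

76.2 days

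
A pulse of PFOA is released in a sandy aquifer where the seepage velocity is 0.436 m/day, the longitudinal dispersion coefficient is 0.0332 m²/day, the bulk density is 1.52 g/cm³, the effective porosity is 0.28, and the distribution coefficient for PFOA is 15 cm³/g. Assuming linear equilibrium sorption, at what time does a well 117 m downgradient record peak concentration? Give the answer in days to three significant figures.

22100 days

Retardation factor R = 1 + ρ_b·K_d/n = 1 + 1.52 × 15/0.28 = 82.43.
Sorption retards both mechanisms: v_R = v/R = 0.005289 m/day, D_R = D/R = 0.0004028 m²/day.
Peak time from v_R²t² + 2D_R t − x² = 0: t = (√(D_R² + v_R²x²) − D_R)/v_R².
√(D_R² + v_R²x²) = √(0.0004028² + 0.005289² × 117²) = 0.6188; v_R² = 2.797e-05.
t = (0.6188 − 0.0004028)/2.797e-05 = 22100 days.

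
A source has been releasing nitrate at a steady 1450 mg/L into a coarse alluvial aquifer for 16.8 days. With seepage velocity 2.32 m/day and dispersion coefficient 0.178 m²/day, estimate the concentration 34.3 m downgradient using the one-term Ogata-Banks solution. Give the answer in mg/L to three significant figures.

1410 mg/L

For a continuous step input, C/C₀ ≈ ½·erfc((x−vt)/(2√(Dt))).
vt = 2.32 × 16.8 = 38.976 m and 2√(Dt) = 2√(0.178 × 16.8) = 3.459 m.
Argument (x−vt)/(2√(Dt)) = (34.3 − 38.976)/3.459 = -1.352; ½·erfc(-1.352) = 0.9721.
C = 1450 × 0.9721 = 1410 mg/L.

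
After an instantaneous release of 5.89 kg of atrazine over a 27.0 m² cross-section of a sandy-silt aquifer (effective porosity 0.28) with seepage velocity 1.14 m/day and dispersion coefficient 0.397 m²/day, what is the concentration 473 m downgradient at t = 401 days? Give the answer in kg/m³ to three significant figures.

0.0117 kg/m³

For an instantaneous plane source, C(x,t) = M/(n_e·A·√(4πDt)) · exp(−(x−vt)²/(4Dt)), with n_e·A the pore (flow) area.
Plume center vt = 1.14 × 401 = 457.14 m, so the well at 473 m is 15.86 m downgradient of the peak.
√(4πDt) = 44.73 m, giving peak height M/(n_e·A·√(4πDt)) = 5.89/(0.28 × 27.0 × 44.73) = 0.01742 kg/m³.
(x−vt)²/(4Dt) = (15.86)²/(4 × 0.397 × 401) = 0.3950; exp(−0.3950) = 0.6737.
C = 0.01742 × 0.6737 = 0.0117 kg/m³.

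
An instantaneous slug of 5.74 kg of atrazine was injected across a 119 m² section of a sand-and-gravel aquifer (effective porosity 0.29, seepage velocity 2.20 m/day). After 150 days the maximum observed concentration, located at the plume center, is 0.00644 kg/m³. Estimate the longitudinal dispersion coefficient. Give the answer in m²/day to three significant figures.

0.354 m²/day

At the plume center C_max = M/(n_e·A·√(4πDt)), so D = M²/(4πt·(n_e·A·C_max)²).
n_e·A·C_max = 0.29 × 119 × 0.00644 = 0.2222 kg/m.
D = 5.74²/(4π × 150 × 0.2222²) = 0.354 m²/day.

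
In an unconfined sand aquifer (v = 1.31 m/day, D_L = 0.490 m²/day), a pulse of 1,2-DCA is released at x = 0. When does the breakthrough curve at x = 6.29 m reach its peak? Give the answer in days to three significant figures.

For the 1D instantaneous-source solution, setting ∂C/∂t = 0 at fixed x gives v²t² + 2Dt − x² = 0, so t = (√(D² + v²x²) − D)/v².
√(D² + v²x²) = √(0.490² + 1.31² × 6.29²) = 8.254; v² = 1.7161.
t = (8.254 − 0.490)/1.7161 = 4.52 days (vs. the pure-advection estimate x/v = 4.80 d).

4.52 days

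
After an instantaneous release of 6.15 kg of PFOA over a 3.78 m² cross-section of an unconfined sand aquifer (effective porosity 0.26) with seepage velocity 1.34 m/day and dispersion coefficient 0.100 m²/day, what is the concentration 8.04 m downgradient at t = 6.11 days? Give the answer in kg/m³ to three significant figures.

2.24 kg/m³

For an instantaneous plane source, C(x,t) = M/(n_e·A·√(4πDt)) · exp(−(x−vt)²/(4Dt)), with n_e·A the pore (flow) area.
Plume center vt = 1.34 × 6.11 = 8.1874 m, so the well at 8.04 m is 0.1474 m upgradient of the peak.
√(4πDt) = 2.771 m, giving peak height M/(n_e·A·√(4πDt)) = 6.15/(0.26 × 3.78 × 2.771) = 2.258 kg/m³.
(x−vt)²/(4Dt) = (-0.1474)²/(4 × 0.100 × 6.11) = 0.008890; exp(−0.008890) = 0.9911.
C = 2.258 × 0.9911 = 2.24 kg/m³.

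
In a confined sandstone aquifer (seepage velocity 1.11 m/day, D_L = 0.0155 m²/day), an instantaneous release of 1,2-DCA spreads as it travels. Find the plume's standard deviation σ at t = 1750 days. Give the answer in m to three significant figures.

Dispersive spreading gives a Gaussian with σ² = 2Dt; advection only shifts the center.
σ = √(2 × 0.0155 × 1750) = 7.37 m.

7.37 m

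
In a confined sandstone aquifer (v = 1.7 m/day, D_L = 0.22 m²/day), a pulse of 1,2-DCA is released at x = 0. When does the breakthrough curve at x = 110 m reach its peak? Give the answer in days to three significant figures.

64.6 days

For the 1D instantaneous-source solution, setting ∂C/∂t = 0 at fixed x gives v²t² + 2Dt − x² = 0, so t = (√(D² + v²x²) − D)/v².
√(D² + v²x²) = √(0.22² + 1.7² × 110²) = 187.0; v² = 2.89.
t = (187.0 − 0.22)/2.89 = 64.6 days (vs. the pure-advection estimate x/v = 64.7 d).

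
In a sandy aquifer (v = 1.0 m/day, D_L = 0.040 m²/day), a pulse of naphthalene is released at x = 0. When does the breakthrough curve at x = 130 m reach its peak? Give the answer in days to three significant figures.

For the 1D instantaneous-source solution, setting ∂C/∂t = 0 at fixed x gives v²t² + 2Dt − x² = 0, so t = (√(D² + v²x²) − D)/v².
√(D² + v²x²) = √(0.040² + 1.0² × 130²) = 130.0; v² = 1.
t = (130.0 − 0.040)/1 = 130 days (vs. the pure-advection estimate x/v = 130 d).

130 days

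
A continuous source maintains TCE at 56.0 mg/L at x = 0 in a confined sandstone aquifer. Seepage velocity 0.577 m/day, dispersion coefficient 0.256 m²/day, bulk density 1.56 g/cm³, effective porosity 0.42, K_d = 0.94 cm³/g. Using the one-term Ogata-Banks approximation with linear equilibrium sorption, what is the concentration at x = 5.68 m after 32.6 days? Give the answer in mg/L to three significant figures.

12.3 mg/L

Retardation factor R = 1 + ρ_b·K_d/n = 1 + 1.56 × 0.94/0.42 = 4.491.
Sorption retards both mechanisms: v_R = v/R = 0.1285 m/day, D_R = D/R = 0.05700 m²/day.
v_R·t = 0.1285 × 32.6 = 4.1891 m; 2√(D_R t) = 2.726 m; argument = (5.68 − 4.1891)/2.726 = 0.5469.
C = C₀ × ½·erfc(0.5469) = 56.0 × 0.2196 = 12.3 mg/L.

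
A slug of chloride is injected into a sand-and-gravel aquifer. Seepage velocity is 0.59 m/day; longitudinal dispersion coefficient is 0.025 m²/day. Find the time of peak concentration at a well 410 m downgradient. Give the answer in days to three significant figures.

For the 1D instantaneous-source solution, setting ∂C/∂t = 0 at fixed x gives v²t² + 2Dt − x² = 0, so t = (√(D² + v²x²) − D)/v².
√(D² + v²x²) = √(0.025² + 0.59² × 410²) = 241.9; v² = 0.3481.
t = (241.9 − 0.025)/0.3481 = 695 days (vs. the pure-advection estimate x/v = 695 d).

695 days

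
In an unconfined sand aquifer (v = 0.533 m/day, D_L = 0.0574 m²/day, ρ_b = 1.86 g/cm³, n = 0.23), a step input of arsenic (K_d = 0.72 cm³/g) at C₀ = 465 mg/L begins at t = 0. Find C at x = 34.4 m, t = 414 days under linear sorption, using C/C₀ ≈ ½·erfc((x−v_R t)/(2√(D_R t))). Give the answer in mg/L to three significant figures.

101 mg/L

Retardation factor R = 1 + ρ_b·K_d/n = 1 + 1.86 × 0.72/0.23 = 6.823.
Sorption retards both mechanisms: v_R = v/R = 0.07812 m/day, D_R = D/R = 0.008413 m²/day.
v_R·t = 0.07812 × 414 = 32.34168 m; 2√(D_R t) = 3.733 m; argument = (34.4 − 32.34168)/3.733 = 0.5514.
C = C₀ × ½·erfc(0.5514) = 465 × 0.2178 = 101 mg/L.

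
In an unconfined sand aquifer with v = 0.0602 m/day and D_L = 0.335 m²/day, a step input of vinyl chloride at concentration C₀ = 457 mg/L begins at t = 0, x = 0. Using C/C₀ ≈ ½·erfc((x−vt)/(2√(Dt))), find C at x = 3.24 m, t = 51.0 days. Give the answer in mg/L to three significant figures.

223 mg/L

For a continuous step input, C/C₀ ≈ ½·erfc((x−vt)/(2√(Dt))).
vt = 0.0602 × 51.0 = 3.0702 m and 2√(Dt) = 2√(0.335 × 51.0) = 8.267 m.
Argument (x−vt)/(2√(Dt)) = (3.24 − 3.0702)/8.267 = 0.02054; ½·erfc(0.02054) = 0.4884.
C = 457 × 0.4884 = 223 mg/L.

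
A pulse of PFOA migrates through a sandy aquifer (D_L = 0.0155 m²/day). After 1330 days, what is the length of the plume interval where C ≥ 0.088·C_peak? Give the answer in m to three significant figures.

28.3 m

The plume is Gaussian with σ = √(2Dt) = √(2 × 0.0155 × 1330) = 6.421 m.
C/C_peak = exp(−Δx²/(2σ²)) = 0.088 ⇒ Δx = σ·√(−2 ln 0.088) = 6.421 × 2.205 = 14.16 m.
Width = 2Δx = 28.3 m.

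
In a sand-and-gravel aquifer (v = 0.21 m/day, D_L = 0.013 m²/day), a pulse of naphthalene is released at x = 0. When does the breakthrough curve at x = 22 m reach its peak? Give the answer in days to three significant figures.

For the 1D instantaneous-source solution, setting ∂C/∂t = 0 at fixed x gives v²t² + 2Dt − x² = 0, so t = (√(D² + v²x²) − D)/v².
√(D² + v²x²) = √(0.013² + 0.21² × 22²) = 4.620; v² = 0.0441.
t = (4.620 − 0.013)/0.0441 = 104 days (vs. the pure-advection estimate x/v = 105 d).

104 days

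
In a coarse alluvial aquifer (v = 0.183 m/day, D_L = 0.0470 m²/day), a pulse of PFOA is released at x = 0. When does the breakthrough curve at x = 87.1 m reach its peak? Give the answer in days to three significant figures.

For the 1D instantaneous-source solution, setting ∂C/∂t = 0 at fixed x gives v²t² + 2Dt − x² = 0, so t = (√(D² + v²x²) − D)/v².
√(D² + v²x²) = √(0.0470² + 0.183² × 87.1²) = 15.94; v² = 0.033489.
t = (15.94 − 0.0470)/0.033489 = 475 days (vs. the pure-advection estimate x/v = 476 d).

475 days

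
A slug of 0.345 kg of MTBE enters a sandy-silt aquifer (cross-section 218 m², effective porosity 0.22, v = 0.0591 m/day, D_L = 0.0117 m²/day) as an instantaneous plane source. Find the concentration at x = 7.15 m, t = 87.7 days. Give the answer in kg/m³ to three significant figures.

0.000780 kg/m³

For an instantaneous plane source, C(x,t) = M/(n_e·A·√(4πDt)) · exp(−(x−vt)²/(4Dt)), with n_e·A the pore (flow) area.
Plume center vt = 0.0591 × 87.7 = 5.18307 m, so the well at 7.15 m is 1.96693 m downgradient of the peak.
√(4πDt) = 3.591 m, giving peak height M/(n_e·A·√(4πDt)) = 0.345/(0.22 × 218 × 3.591) = 0.002003 kg/m³.
(x−vt)²/(4Dt) = (1.96693)²/(4 × 0.0117 × 87.7) = 0.9426; exp(−0.9426) = 0.3896.
C = 0.002003 × 0.3896 = 0.000780 kg/m³.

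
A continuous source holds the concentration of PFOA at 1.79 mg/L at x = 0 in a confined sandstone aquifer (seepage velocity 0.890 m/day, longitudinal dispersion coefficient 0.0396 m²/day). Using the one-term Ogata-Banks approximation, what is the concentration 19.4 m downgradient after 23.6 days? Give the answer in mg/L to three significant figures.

For a continuous step input, C/C₀ ≈ ½·erfc((x−vt)/(2√(Dt))).
vt = 0.890 × 23.6 = 21.004 m and 2√(Dt) = 2√(0.0396 × 23.6) = 1.933 m.
Argument (x−vt)/(2√(Dt)) = (19.4 − 21.004)/1.933 = -0.8298; ½·erfc(-0.8298) = 0.8797.
C = 1.79 × 0.8797 = 1.57 mg/L.

1.57 mg/L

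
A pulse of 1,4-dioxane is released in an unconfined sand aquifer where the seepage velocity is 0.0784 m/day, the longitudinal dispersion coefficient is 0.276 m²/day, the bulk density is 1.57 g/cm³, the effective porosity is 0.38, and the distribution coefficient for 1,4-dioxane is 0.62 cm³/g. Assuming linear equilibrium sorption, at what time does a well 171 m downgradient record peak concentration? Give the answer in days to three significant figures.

Retardation factor R = 1 + ρ_b·K_d/n = 1 + 1.57 × 0.62/0.38 = 3.562.
Sorption retards both mechanisms: v_R = v/R = 0.02201 m/day, D_R = D/R = 0.07748 m²/day.
Peak time from v_R²t² + 2D_R t − x² = 0: t = (√(D_R² + v_R²x²) − D_R)/v_R².
√(D_R² + v_R²x²) = √(0.07748² + 0.02201² × 171²) = 3.765; v_R² = 0.0004844.
t = (3.765 − 0.07748)/0.0004844 = 7610 days.

7610 days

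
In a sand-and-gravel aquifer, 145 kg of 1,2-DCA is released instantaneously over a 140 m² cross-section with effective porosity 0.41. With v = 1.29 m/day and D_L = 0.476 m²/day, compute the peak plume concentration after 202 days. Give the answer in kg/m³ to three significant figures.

The peak of an instantaneous 1D plume sits at x = vt; there the Gaussian factor is 1 and C_max = M/(n_e·A·√(4πDt)), where n_e·A is the pore area the mass is dissolved in.
√(4πDt) = √(4π × 0.476 × 202) = 34.76 m, so C_max = 145/(0.41 × 140 × 34.76) = 0.0727 kg/m³.

0.0727 kg/m³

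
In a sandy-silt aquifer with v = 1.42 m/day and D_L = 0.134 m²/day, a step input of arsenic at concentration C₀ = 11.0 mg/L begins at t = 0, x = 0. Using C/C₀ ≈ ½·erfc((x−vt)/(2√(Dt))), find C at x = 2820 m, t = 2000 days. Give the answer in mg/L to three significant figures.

8.87 mg/L

For a continuous step input, C/C₀ ≈ ½·erfc((x−vt)/(2√(Dt))).
vt = 1.42 × 2000 = 2840 m and 2√(Dt) = 2√(0.134 × 2000) = 32.74 m.
Argument (x−vt)/(2√(Dt)) = (2820 − 2840)/32.74 = -0.6109; ½·erfc(-0.6109) = 0.8062.
C = 11.0 × 0.8062 = 8.87 mg/L.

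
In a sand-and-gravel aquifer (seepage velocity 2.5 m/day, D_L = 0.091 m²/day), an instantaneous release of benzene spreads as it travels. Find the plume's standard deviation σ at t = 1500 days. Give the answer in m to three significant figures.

16.5 m

Dispersive spreading gives a Gaussian with σ² = 2Dt; advection only shifts the center.
σ = √(2 × 0.091 × 1500) = 16.5 m.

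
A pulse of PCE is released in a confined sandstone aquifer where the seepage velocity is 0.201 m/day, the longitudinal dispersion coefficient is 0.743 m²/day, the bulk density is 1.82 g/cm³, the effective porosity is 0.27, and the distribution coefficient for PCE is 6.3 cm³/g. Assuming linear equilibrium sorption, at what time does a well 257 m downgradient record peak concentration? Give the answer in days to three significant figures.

Retardation factor R = 1 + ρ_b·K_d/n = 1 + 1.82 × 6.3/0.27 = 43.47.
Sorption retards both mechanisms: v_R = v/R = 0.004624 m/day, D_R = D/R = 0.01709 m²/day.
Peak time from v_R²t² + 2D_R t − x² = 0: t = (√(D_R² + v_R²x²) − D_R)/v_R².
√(D_R² + v_R²x²) = √(0.01709² + 0.004624² × 257²) = 1.188; v_R² = 2.138e-05.
t = (1.188 − 0.01709)/2.138e-05 = 54800 days.

54800 days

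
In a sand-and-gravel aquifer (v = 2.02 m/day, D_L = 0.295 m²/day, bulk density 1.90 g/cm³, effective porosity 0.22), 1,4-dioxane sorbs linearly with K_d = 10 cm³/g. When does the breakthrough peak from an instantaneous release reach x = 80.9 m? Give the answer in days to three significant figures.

Retardation factor R = 1 + ρ_b·K_d/n = 1 + 1.90 × 10/0.22 = 87.36.
Sorption retards both mechanisms: v_R = v/R = 0.02312 m/day, D_R = D/R = 0.003377 m²/day.
Peak time from v_R²t² + 2D_R t − x² = 0: t = (√(D_R² + v_R²x²) − D_R)/v_R².
√(D_R² + v_R²x²) = √(0.003377² + 0.02312² × 80.9²) = 1.870; v_R² = 0.0005345.
t = (1.870 − 0.003377)/0.0005345 = 3490 days.

3490 days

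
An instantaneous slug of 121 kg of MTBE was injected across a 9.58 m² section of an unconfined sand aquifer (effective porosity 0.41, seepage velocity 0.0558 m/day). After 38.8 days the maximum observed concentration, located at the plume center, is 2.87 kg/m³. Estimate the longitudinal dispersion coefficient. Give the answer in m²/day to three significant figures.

0.236 m²/day

At the plume center C_max = M/(n_e·A·√(4πDt)), so D = M²/(4πt·(n_e·A·C_max)²).
n_e·A·C_max = 0.41 × 9.58 × 2.87 = 11.27 kg/m.
D = 121²/(4π × 38.8 × 11.27²) = 0.236 m²/day.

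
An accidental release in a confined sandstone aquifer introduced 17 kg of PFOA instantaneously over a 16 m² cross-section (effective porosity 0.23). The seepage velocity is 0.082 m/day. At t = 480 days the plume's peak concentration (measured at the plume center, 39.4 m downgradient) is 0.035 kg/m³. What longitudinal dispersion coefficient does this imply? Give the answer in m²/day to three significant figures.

2.89 m²/day

At the plume center C_max = M/(n_e·A·√(4πDt)), so D = M²/(4πt·(n_e·A·C_max)²).
n_e·A·C_max = 0.23 × 16 × 0.035 = 0.1288 kg/m.
D = 17²/(4π × 480 × 0.1288²) = 2.89 m²/day.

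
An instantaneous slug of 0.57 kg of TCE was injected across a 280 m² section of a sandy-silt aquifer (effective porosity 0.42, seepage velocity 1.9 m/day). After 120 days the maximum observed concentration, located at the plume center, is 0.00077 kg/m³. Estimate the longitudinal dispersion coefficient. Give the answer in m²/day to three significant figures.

At the plume center C_max = M/(n_e·A·√(4πDt)), so D = M²/(4πt·(n_e·A·C_max)²).
n_e·A·C_max = 0.42 × 280 × 0.00077 = 0.09055 kg/m.
D = 0.57²/(4π × 120 × 0.09055²) = 0.0263 m²/day.

0.0263 m²/day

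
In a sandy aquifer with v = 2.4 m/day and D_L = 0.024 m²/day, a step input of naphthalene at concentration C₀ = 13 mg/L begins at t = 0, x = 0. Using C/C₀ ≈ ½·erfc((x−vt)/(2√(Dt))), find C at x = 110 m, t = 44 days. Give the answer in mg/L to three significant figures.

0.0160 mg/L

For a continuous step input, C/C₀ ≈ ½·erfc((x−vt)/(2√(Dt))).
vt = 2.4 × 44 = 105.6 m and 2√(Dt) = 2√(0.024 × 44) = 2.055 m.
Argument (x−vt)/(2√(Dt)) = (110 − 105.6)/2.055 = 2.141; ½·erfc(2.141) = 0.001232.
C = 13 × 0.001232 = 0.0160 mg/L.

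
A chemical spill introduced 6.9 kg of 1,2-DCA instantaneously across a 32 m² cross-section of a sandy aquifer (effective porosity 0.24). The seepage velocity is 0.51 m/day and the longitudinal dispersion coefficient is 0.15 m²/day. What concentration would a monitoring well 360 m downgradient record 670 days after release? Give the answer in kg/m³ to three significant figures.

0.0110 kg/m³

For an instantaneous plane source, C(x,t) = M/(n_e·A·√(4πDt)) · exp(−(x−vt)²/(4Dt)), with n_e·A the pore (flow) area.
Plume center vt = 0.51 × 670 = 341.7 m, so the well at 360 m is 18.3 m downgradient of the peak.
√(4πDt) = 35.54 m, giving peak height M/(n_e·A·√(4πDt)) = 6.9/(0.24 × 32 × 35.54) = 0.02528 kg/m³.
(x−vt)²/(4Dt) = (18.3)²/(4 × 0.15 × 670) = 0.8331; exp(−0.8331) = 0.4347.
C = 0.02528 × 0.4347 = 0.0110 kg/m³.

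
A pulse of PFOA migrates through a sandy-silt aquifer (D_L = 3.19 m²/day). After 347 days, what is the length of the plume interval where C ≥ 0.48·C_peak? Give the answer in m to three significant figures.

The plume is Gaussian with σ = √(2Dt) = √(2 × 3.19 × 347) = 47.05 m.
C/C_peak = exp(−Δx²/(2σ²)) = 0.48 ⇒ Δx = σ·√(−2 ln 0.48) = 47.05 × 1.212 = 57.02 m.
Width = 2Δx = 114 m.

114 m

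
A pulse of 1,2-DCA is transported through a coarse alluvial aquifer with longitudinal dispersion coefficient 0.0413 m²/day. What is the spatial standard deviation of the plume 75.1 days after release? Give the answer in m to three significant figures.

2.49 m

Dispersive spreading gives a Gaussian with σ² = 2Dt; advection only shifts the center.
σ = √(2 × 0.0413 × 75.1) = 2.49 m.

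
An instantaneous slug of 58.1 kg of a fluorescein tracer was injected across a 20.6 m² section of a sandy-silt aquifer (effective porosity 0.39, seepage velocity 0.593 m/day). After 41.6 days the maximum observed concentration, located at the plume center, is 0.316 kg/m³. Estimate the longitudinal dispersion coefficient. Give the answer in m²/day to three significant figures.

At the plume center C_max = M/(n_e·A·√(4πDt)), so D = M²/(4πt·(n_e·A·C_max)²).
n_e·A·C_max = 0.39 × 20.6 × 0.316 = 2.539 kg/m.
D = 58.1²/(4π × 41.6 × 2.539²) = 1.00 m²/day.

1.00 m²/day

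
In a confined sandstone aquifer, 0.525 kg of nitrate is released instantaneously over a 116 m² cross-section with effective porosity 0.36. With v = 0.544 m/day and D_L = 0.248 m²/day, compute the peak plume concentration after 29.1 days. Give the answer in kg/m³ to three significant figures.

The peak of an instantaneous 1D plume sits at x = vt; there the Gaussian factor is 1 and C_max = M/(n_e·A·√(4πDt)), where n_e·A is the pore area the mass is dissolved in.
√(4πDt) = √(4π × 0.248 × 29.1) = 9.523 m, so C_max = 0.525/(0.36 × 116 × 9.523) = 0.00132 kg/m³.

0.00132 kg/m³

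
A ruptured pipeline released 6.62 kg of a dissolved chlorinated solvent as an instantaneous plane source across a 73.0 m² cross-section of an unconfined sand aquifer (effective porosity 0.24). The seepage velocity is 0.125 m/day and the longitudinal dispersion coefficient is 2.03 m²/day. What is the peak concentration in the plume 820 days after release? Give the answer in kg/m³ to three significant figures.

0.00261 kg/m³

The peak of an instantaneous 1D plume sits at x = vt; there the Gaussian factor is 1 and C_max = M/(n_e·A·√(4πDt)), where n_e·A is the pore area the mass is dissolved in.
√(4πDt) = √(4π × 2.03 × 820) = 144.6 m, so C_max = 6.62/(0.24 × 73.0 × 144.6) = 0.00261 kg/m³.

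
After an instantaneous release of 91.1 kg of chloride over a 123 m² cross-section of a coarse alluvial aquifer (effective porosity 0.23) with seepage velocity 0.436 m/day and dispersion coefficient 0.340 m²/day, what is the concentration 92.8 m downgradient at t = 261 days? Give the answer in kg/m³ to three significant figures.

0.0279 kg/m³

For an instantaneous plane source, C(x,t) = M/(n_e·A·√(4πDt)) · exp(−(x−vt)²/(4Dt)), with n_e·A the pore (flow) area.
Plume center vt = 0.436 × 261 = 113.796 m, so the well at 92.8 m is 20.996 m upgradient of the peak.
√(4πDt) = 33.39 m, giving peak height M/(n_e·A·√(4πDt)) = 91.1/(0.23 × 123 × 33.39) = 0.09644 kg/m³.
(x−vt)²/(4Dt) = (-20.996)²/(4 × 0.340 × 261) = 1.242; exp(−1.242) = 0.2888.
C = 0.09644 × 0.2888 = 0.0279 kg/m³.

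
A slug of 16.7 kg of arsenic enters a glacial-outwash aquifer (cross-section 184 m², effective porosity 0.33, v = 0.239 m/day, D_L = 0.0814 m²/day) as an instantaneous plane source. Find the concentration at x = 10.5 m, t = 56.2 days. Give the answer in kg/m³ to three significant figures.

For an instantaneous plane source, C(x,t) = M/(n_e·A·√(4πDt)) · exp(−(x−vt)²/(4Dt)), with n_e·A the pore (flow) area.
Plume center vt = 0.239 × 56.2 = 13.4318 m, so the well at 10.5 m is 2.9318 m upgradient of the peak.
√(4πDt) = 7.582 m, giving peak height M/(n_e·A·√(4πDt)) = 16.7/(0.33 × 184 × 7.582) = 0.03627 kg/m³.
(x−vt)²/(4Dt) = (-2.9318)²/(4 × 0.0814 × 56.2) = 0.4697; exp(−0.4697) = 0.6252.
C = 0.03627 × 0.6252 = 0.0227 kg/m³.

0.0227 kg/m³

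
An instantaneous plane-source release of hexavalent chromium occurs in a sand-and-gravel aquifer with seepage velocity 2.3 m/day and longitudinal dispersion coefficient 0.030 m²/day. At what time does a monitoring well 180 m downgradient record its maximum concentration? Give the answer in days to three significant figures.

For the 1D instantaneous-source solution, setting ∂C/∂t = 0 at fixed x gives v²t² + 2Dt − x² = 0, so t = (√(D² + v²x²) − D)/v².
√(D² + v²x²) = √(0.030² + 2.3² × 180²) = 414.0; v² = 5.29.
t = (414.0 − 0.030)/5.29 = 78.3 days (vs. the pure-advection estimate x/v = 78.3 d).

78.3 days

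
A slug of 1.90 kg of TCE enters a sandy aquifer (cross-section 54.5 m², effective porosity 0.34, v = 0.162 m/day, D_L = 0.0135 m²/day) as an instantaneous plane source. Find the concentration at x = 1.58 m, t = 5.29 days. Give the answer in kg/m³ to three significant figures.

0.0174 kg/m³

For an instantaneous plane source, C(x,t) = M/(n_e·A·√(4πDt)) · exp(−(x−vt)²/(4Dt)), with n_e·A the pore (flow) area.
Plume center vt = 0.162 × 5.29 = 0.85698 m, so the well at 1.58 m is 0.72302 m downgradient of the peak.
√(4πDt) = 0.9473 m, giving peak height M/(n_e·A·√(4πDt)) = 1.90/(0.34 × 54.5 × 0.9473) = 0.1082 kg/m³.
(x−vt)²/(4Dt) = (0.72302)²/(4 × 0.0135 × 5.29) = 1.830; exp(−1.830) = 0.1604.
C = 0.1082 × 0.1604 = 0.0174 kg/m³.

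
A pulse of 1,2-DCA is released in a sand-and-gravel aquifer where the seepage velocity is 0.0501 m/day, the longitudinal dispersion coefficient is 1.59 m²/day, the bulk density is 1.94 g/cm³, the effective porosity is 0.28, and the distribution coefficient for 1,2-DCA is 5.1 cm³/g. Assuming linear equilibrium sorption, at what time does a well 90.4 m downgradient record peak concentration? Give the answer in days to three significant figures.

Retardation factor R = 1 + ρ_b·K_d/n = 1 + 1.94 × 5.1/0.28 = 36.34.
Sorption retards both mechanisms: v_R = v/R = 0.001379 m/day, D_R = D/R = 0.04375 m²/day.
Peak time from v_R²t² + 2D_R t − x² = 0: t = (√(D_R² + v_R²x²) − D_R)/v_R².
√(D_R² + v_R²x²) = √(0.04375² + 0.001379² × 90.4²) = 0.1321; v_R² = 1.902e-06.
t = (0.1321 − 0.04375)/1.902e-06 = 46500 days.

46500 days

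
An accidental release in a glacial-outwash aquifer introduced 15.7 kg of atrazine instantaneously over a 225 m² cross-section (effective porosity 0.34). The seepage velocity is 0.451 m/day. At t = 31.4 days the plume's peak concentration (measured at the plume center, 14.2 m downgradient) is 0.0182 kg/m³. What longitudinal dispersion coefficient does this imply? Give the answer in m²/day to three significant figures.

0.322 m²/day

At the plume center C_max = M/(n_e·A·√(4πDt)), so D = M²/(4πt·(n_e·A·C_max)²).
n_e·A·C_max = 0.34 × 225 × 0.0182 = 1.392 kg/m.
D = 15.7²/(4π × 31.4 × 1.392²) = 0.322 m²/day.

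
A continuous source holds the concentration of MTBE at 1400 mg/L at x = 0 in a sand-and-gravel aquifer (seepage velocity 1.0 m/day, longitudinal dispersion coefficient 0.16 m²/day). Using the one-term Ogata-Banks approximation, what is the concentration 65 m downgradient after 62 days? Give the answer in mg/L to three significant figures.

350 mg/L

For a continuous step input, C/C₀ ≈ ½·erfc((x−vt)/(2√(Dt))).
vt = 1.0 × 62 = 62 m and 2√(Dt) = 2√(0.16 × 62) = 6.299 m.
Argument (x−vt)/(2√(Dt)) = (65 − 62)/6.299 = 0.4763; ½·erfc(0.4763) = 0.2503.
C = 1400 × 0.2503 = 350 mg/L.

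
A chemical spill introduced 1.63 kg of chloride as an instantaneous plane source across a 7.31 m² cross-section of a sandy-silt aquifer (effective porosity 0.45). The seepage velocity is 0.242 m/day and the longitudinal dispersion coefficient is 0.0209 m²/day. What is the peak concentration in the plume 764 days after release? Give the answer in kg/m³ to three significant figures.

0.0350 kg/m³

The peak of an instantaneous 1D plume sits at x = vt; there the Gaussian factor is 1 and C_max = M/(n_e·A·√(4πDt)), where n_e·A is the pore area the mass is dissolved in.
√(4πDt) = √(4π × 0.0209 × 764) = 14.17 m, so C_max = 1.63/(0.45 × 7.31 × 14.17) = 0.0350 kg/m³.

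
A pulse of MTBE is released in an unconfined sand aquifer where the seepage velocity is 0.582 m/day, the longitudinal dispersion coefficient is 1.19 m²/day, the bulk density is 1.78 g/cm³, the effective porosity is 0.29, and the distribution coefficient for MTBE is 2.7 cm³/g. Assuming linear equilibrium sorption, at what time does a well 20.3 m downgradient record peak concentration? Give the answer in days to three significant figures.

Retardation factor R = 1 + ρ_b·K_d/n = 1 + 1.78 × 2.7/0.29 = 17.57.
Sorption retards both mechanisms: v_R = v/R = 0.03312 m/day, D_R = D/R = 0.06773 m²/day.
Peak time from v_R²t² + 2D_R t − x² = 0: t = (√(D_R² + v_R²x²) − D_R)/v_R².
√(D_R² + v_R²x²) = √(0.06773² + 0.03312² × 20.3²) = 0.6757; v_R² = 0.001097.
t = (0.6757 − 0.06773)/0.001097 = 554 days.

554 days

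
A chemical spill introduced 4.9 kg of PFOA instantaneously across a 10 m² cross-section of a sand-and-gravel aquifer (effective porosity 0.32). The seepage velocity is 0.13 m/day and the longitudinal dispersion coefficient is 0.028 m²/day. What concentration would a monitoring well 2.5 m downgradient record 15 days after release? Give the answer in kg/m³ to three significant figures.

For an instantaneous plane source, C(x,t) = M/(n_e·A·√(4πDt)) · exp(−(x−vt)²/(4Dt)), with n_e·A the pore (flow) area.
Plume center vt = 0.13 × 15 = 1.95 m, so the well at 2.5 m is 0.55 m downgradient of the peak.
√(4πDt) = 2.297 m, giving peak height M/(n_e·A·√(4πDt)) = 4.9/(0.32 × 10 × 2.297) = 0.6666 kg/m³.
(x−vt)²/(4Dt) = (0.55)²/(4 × 0.028 × 15) = 0.1801; exp(−0.1801) = 0.8352.
C = 0.6666 × 0.8352 = 0.557 kg/m³.

0.557 kg/m³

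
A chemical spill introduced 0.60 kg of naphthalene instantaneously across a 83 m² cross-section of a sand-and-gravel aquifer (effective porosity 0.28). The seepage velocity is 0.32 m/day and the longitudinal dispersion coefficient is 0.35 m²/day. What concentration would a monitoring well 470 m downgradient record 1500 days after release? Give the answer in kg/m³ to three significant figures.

0.000303 kg/m³

For an instantaneous plane source, C(x,t) = M/(n_e·A·√(4πDt)) · exp(−(x−vt)²/(4Dt)), with n_e·A the pore (flow) area.
Plume center vt = 0.32 × 1500 = 480 m, so the well at 470 m is 10 m upgradient of the peak.
√(4πDt) = 81.22 m, giving peak height M/(n_e·A·√(4πDt)) = 0.60/(0.28 × 83 × 81.22) = 0.0003179 kg/m³.
(x−vt)²/(4Dt) = (-10)²/(4 × 0.35 × 1500) = 0.04762; exp(−0.04762) = 0.9535.
C = 0.0003179 × 0.9535 = 0.000303 kg/m³.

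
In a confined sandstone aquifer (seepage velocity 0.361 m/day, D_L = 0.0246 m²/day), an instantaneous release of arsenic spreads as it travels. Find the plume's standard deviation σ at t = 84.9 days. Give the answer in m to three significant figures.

Dispersive spreading gives a Gaussian with σ² = 2Dt; advection only shifts the center.
σ = √(2 × 0.0246 × 84.9) = 2.04 m.

2.04 m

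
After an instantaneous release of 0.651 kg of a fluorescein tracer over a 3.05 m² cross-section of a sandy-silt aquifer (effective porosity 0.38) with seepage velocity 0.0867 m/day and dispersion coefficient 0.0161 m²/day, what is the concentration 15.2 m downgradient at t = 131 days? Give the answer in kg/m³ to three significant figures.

0.0190 kg/m³

For an instantaneous plane source, C(x,t) = M/(n_e·A·√(4πDt)) · exp(−(x−vt)²/(4Dt)), with n_e·A the pore (flow) area.
Plume center vt = 0.0867 × 131 = 11.3577 m, so the well at 15.2 m is 3.8423 m downgradient of the peak.
√(4πDt) = 5.148 m, giving peak height M/(n_e·A·√(4πDt)) = 0.651/(0.38 × 3.05 × 5.148) = 0.1091 kg/m³.
(x−vt)²/(4Dt) = (3.8423)²/(4 × 0.0161 × 131) = 1.750; exp(−1.750) = 0.1738.
C = 0.1091 × 0.1738 = 0.0190 kg/m³.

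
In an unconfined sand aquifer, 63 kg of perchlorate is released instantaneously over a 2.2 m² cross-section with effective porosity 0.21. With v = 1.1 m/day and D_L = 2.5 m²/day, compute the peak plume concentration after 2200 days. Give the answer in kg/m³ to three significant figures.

The peak of an instantaneous 1D plume sits at x = vt; there the Gaussian factor is 1 and C_max = M/(n_e·A·√(4πDt)), where n_e·A is the pore area the mass is dissolved in.
√(4πDt) = √(4π × 2.5 × 2200) = 262.9 m, so C_max = 63/(0.21 × 2.2 × 262.9) = 0.519 kg/m³.

0.519 kg/m³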